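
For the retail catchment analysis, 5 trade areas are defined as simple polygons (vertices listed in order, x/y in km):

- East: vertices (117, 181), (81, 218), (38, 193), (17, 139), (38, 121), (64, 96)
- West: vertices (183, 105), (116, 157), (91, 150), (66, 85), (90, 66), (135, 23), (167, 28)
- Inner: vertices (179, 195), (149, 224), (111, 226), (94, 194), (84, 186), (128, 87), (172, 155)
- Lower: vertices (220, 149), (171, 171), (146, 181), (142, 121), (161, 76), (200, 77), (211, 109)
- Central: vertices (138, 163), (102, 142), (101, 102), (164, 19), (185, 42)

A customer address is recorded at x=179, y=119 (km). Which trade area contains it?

Lower

Cast a ray rightward from (179, 119). For each polygon, the edges (by vertex number in listed order) whose endpoints lie on opposite sides of y = 119, where each meets that height, and whether that is right or left of the point:
East: 5–6 at x≈40.1 (left), 6–1 at x≈78.3 (left) → 0 crossings.
West: 1–2 at x≈165.0 (left), 3–4 at x≈79.1 (left) → 0 crossings.
Inner: 5–6 at x≈113.8 (left), 6–7 at x≈148.7 (left) → 0 crossings.
Lower: 4–5 at x≈142.8 (left), 7–1 at x≈213.2 (right) → 1 crossing.
Central: 2–3 at x≈101.4 (left), 5–1 at x≈155.1 (left) → 0 crossings.
Only Lower has an odd count, so the point is inside Lower.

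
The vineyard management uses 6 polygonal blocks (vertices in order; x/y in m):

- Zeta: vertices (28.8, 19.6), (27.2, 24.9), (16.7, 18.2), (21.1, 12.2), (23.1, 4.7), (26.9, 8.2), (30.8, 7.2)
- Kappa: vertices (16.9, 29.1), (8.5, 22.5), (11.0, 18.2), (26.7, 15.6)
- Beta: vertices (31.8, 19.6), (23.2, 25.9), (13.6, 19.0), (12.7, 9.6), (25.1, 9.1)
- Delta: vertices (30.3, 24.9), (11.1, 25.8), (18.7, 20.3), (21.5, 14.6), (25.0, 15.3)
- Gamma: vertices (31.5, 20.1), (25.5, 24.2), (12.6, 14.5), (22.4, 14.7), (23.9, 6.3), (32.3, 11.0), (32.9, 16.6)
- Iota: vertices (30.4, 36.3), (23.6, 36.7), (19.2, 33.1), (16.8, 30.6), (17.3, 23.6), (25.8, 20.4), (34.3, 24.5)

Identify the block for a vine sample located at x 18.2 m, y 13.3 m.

Beta

Cast a ray rightward from (18.2, 13.3). For each polygon, the edges (by vertex number in listed order) whose endpoints lie on opposite sides of y = 13.3, where each meets that height, and whether that is right or left of the point:
Zeta: 3–4 at x≈20.29 (right), 7–1 at x≈29.82 (right) → 2 crossings.
Kappa: no edge straddles that height → 0 crossings.
Beta: 3–4 at x≈13.05 (left), 5–1 at x≈27.78 (right) → 1 crossing.
Delta: no edge straddles that height → 0 crossings.
Gamma: 4–5 at x≈22.65 (right), 6–7 at x≈32.55 (right) → 2 crossings.
Iota: no edge straddles that height → 0 crossings.
Only Beta has an odd count, so the point is inside Beta.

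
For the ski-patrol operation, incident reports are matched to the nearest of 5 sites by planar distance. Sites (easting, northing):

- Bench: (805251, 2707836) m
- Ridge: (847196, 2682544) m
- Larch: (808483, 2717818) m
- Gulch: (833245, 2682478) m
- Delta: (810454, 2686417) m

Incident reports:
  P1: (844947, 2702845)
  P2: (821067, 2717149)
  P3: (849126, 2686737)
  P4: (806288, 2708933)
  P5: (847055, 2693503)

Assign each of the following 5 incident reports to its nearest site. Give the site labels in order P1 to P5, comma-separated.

P1 → Ridge (d²=417188602.00)
P2 → Larch (d²=158804617.00)
P3 → Ridge (d²=21306149.00)
P4 → Bench (d²=2278778.00)
P5 → Ridge (d²=120119562.00)

Ridge, Larch, Ridge, Bench, Ridge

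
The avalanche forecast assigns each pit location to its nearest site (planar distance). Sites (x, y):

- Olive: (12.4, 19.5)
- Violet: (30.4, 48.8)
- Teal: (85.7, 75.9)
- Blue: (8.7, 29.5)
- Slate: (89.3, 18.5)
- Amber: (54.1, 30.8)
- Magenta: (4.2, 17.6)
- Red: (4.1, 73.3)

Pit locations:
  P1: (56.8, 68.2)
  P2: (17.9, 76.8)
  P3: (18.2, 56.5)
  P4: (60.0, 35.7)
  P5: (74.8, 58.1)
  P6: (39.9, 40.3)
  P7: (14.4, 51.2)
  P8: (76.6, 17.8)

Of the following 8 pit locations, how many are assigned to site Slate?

1

P1 → Teal
P2 → Red
P3 → Violet
P4 → Amber
P5 → Teal
P6 → Violet
P7 → Violet
P8 → Slate
1 of the 8 goes to Slate.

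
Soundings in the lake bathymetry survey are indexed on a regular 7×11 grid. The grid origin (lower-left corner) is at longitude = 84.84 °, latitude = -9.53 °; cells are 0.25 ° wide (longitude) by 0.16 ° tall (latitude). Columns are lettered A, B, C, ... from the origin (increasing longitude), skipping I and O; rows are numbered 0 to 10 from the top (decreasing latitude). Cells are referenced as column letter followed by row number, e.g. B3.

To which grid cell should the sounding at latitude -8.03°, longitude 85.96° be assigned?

E1

Column index: ⌊(85.96 − 84.84) / 0.25⌋ = ⌊4.480⌋ = 4 → column E
Row offset from origin: ⌊(-8.03 − -9.53) / 0.16⌋ = ⌊9.375⌋ = 9 → row 1 (counted from top)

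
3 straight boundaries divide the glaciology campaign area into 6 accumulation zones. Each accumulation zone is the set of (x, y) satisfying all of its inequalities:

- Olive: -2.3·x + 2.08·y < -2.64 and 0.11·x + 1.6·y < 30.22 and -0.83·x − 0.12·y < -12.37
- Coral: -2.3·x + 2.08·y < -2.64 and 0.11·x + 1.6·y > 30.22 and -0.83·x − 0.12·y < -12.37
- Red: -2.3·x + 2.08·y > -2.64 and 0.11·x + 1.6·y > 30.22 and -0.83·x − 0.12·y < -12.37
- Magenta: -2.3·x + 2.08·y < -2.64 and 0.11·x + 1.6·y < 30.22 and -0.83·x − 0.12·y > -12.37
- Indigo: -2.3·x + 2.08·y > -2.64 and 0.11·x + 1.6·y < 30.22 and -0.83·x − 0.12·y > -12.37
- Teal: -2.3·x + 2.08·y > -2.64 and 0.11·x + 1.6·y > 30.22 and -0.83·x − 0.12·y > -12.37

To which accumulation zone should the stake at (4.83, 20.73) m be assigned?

-2.3·4.83 + 2.08·20.73 = 32.009, which is > -2.64
0.11·4.83 + 1.6·20.73 = 33.699, which is > 30.22
-0.83·4.83 − 0.12·20.73 = -6.496, which is > -12.37
This sign pattern matches Teal.

Teal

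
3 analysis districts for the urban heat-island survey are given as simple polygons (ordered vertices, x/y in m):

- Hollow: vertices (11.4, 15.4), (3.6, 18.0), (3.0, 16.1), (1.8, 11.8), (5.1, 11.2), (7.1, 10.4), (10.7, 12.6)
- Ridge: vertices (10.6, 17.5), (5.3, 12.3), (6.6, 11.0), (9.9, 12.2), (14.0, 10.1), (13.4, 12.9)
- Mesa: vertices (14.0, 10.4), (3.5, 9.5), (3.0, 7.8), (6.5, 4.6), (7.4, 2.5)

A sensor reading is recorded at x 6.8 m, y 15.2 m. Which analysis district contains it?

Hollow

Cast a ray rightward from (6.8, 15.2). For each polygon, the edges (by vertex number in listed order) whose endpoints lie on opposite sides of y = 15.2, where each meets that height, and whether that is right or left of the point:
Hollow: 3–4 at x≈2.75 (left), 7–1 at x≈11.35 (right) → 1 crossing.
Ridge: 1–2 at x≈8.26 (right), 6–1 at x≈12.00 (right) → 2 crossings.
Mesa: no edge straddles that height → 0 crossings.
Only Hollow has an odd count, so the point is inside Hollow.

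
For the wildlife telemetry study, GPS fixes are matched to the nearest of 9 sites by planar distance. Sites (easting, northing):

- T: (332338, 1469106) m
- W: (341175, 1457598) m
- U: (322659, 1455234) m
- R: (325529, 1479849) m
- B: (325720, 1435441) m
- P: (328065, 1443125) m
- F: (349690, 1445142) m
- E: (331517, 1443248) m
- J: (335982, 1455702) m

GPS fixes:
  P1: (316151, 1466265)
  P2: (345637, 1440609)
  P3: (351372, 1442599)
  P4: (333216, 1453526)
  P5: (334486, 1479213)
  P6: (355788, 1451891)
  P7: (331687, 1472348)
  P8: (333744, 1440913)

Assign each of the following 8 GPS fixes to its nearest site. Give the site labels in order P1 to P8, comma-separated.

P1 → U (d²=164037025.00)
P2 → F (d²=36974898.00)
P3 → F (d²=9295973.00)
P4 → J (d²=12385732.00)
P5 → R (d²=80632345.00)
P6 → F (d²=82734605.00)
P7 → T (d²=10934365.00)
P8 → E (d²=10411754.00)

U, F, F, J, R, F, T, E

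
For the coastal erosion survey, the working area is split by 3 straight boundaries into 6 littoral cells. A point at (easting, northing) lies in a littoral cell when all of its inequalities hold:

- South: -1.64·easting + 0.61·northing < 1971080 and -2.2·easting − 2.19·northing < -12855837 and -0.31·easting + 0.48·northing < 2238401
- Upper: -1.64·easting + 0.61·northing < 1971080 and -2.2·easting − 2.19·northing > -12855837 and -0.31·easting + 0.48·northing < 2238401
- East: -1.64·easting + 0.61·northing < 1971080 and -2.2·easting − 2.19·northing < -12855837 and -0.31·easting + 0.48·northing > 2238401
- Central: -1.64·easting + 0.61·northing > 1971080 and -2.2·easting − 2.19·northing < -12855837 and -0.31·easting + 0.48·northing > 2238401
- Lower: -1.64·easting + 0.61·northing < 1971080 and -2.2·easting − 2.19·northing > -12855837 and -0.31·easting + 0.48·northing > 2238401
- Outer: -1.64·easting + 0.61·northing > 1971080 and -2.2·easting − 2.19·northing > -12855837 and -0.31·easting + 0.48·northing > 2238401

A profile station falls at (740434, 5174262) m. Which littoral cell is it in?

-1.64·740434 + 0.61·5174262 = 1941988.060, which is < 1971080
-2.2·740434 − 2.19·5174262 = -12960588.580, which is < -12855837
-0.31·740434 + 0.48·5174262 = 2254111.220, which is > 2238401
This sign pattern matches East.

East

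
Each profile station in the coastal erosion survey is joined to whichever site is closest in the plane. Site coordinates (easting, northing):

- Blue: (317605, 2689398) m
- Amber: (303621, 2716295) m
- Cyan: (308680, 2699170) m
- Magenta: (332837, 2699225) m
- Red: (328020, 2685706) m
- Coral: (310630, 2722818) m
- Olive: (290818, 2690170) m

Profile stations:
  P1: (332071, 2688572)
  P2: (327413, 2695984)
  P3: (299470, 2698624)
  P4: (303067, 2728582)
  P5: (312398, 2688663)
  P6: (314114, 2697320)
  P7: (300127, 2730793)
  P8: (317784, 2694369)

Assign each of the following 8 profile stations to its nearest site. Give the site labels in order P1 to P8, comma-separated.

P1 → Red (d²=24624557.00)
P2 → Magenta (d²=39923857.00)
P3 → Cyan (d²=85122216.00)
P4 → Coral (d²=90422665.00)
P5 → Blue (d²=27653074.00)
P6 → Cyan (d²=32950856.00)
P7 → Coral (d²=173913634.00)
P8 → Blue (d²=24742882.00)

Red, Magenta, Cyan, Coral, Blue, Cyan, Coral, Blue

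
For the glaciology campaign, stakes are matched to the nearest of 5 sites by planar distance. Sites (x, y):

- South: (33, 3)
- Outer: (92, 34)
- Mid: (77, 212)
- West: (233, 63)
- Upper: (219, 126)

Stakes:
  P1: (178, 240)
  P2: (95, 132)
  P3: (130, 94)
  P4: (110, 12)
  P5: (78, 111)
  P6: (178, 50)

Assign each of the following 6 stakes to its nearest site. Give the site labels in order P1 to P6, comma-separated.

P1 → Mid (d²=10985.00)
P2 → Mid (d²=6724.00)
P3 → Outer (d²=5044.00)
P4 → Outer (d²=808.00)
P5 → Outer (d²=6125.00)
P6 → West (d²=3194.00)

Mid, Mid, Outer, Outer, Outer, West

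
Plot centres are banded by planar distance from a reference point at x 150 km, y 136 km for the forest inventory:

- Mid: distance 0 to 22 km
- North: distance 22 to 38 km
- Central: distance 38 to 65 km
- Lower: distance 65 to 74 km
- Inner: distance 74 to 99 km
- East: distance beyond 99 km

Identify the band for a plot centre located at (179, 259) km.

Distance = √((179−150)² + (259−136)²) = √(841.000 + 15129.000) = 126.372 km.
99 ≤ 126.372 < ∞ → East.

East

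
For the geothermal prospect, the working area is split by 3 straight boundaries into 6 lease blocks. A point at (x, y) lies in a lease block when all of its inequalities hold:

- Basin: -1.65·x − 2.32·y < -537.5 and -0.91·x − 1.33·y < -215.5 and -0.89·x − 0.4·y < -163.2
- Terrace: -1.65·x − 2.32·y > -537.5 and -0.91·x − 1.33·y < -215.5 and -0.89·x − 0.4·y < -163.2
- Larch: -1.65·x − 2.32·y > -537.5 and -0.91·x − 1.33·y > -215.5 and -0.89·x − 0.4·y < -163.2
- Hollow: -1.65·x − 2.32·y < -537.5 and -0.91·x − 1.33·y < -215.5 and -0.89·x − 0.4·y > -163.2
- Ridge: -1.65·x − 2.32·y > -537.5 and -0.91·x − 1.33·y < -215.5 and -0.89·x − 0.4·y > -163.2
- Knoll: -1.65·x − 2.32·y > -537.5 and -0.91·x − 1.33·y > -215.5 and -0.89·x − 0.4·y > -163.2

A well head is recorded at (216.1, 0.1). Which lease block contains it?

-1.65·216.1 − 2.32·0.1 = -356.797, which is > -537.5
-0.91·216.1 − 1.33·0.1 = -196.784, which is > -215.5
-0.89·216.1 − 0.4·0.1 = -192.369, which is < -163.2
This sign pattern matches Larch.

Larch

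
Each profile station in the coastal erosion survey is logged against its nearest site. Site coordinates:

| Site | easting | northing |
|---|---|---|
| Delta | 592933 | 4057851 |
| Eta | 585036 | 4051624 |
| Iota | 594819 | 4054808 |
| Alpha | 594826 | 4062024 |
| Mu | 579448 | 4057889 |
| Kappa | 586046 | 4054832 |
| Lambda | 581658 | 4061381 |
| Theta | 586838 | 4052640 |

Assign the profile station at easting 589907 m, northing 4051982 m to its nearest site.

Squared distances to each site:
Delta: 43601837.000; Eta: 23854805.000; Iota: 32114020.000; Alpha: 125038325.000; Mu: 144283330.000; Kappa: 23029821.000; Lambda: 156387202.000; Theta: 9851725.000.
Minimum at Theta.

Theta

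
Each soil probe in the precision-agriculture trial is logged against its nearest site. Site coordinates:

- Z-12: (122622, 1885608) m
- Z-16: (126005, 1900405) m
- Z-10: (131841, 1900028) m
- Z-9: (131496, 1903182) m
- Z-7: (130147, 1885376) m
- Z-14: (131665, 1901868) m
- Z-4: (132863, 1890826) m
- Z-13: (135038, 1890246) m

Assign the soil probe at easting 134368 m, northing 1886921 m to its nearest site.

Z-13

Squared distances to each site:
Z-12: 139692485.000; Z-16: 251758025.000; Z-10: 178179178.000; Z-9: 272668505.000; Z-7: 20203866.000; Z-14: 230719018.000; Z-4: 17514050.000; Z-13: 11504525.000.
Minimum at Z-13.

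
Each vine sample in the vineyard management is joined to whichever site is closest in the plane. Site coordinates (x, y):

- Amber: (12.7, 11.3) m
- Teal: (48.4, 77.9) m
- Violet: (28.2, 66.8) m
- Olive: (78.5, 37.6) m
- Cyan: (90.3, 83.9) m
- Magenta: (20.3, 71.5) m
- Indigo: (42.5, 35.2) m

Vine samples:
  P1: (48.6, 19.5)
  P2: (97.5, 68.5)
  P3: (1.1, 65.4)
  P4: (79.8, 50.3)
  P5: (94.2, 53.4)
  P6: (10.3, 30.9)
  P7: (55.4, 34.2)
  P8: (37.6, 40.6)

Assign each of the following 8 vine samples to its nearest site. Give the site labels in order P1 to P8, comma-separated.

P1 → Indigo (d²=283.70)
P2 → Cyan (d²=289.00)
P3 → Magenta (d²=405.85)
P4 → Olive (d²=162.98)
P5 → Olive (d²=496.13)
P6 → Amber (d²=389.92)
P7 → Indigo (d²=167.41)
P8 → Indigo (d²=53.17)

Indigo, Cyan, Magenta, Olive, Olive, Amber, Indigo, Indigo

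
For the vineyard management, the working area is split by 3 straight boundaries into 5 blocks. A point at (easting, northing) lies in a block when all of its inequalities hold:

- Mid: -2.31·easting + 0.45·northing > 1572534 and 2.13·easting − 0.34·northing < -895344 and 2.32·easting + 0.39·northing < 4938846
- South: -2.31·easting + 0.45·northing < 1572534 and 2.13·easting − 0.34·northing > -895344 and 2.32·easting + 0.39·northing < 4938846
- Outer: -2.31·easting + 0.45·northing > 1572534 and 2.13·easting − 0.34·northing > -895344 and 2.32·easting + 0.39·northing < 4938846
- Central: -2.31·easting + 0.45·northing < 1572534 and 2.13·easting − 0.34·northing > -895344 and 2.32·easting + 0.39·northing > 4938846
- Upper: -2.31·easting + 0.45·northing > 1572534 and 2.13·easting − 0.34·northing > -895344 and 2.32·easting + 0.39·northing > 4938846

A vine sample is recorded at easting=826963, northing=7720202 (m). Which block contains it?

South

-2.31·826963 + 0.45·7720202 = 1563806.370, which is < 1572534
2.13·826963 − 0.34·7720202 = -863437.490, which is > -895344
2.32·826963 + 0.39·7720202 = 4929432.940, which is < 4938846
This sign pattern matches South.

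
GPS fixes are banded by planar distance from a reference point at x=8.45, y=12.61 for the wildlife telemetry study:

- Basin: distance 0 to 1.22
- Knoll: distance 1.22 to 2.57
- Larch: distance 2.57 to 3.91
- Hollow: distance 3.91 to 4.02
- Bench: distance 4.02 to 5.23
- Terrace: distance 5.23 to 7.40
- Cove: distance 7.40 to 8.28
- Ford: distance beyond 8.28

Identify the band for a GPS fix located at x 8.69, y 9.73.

Larch

Distance = √((8.69−8.45)² + (9.73−12.61)²) = √(0.058 + 8.294) = 2.890.
2.57 ≤ 2.890 < 3.91 → Larch.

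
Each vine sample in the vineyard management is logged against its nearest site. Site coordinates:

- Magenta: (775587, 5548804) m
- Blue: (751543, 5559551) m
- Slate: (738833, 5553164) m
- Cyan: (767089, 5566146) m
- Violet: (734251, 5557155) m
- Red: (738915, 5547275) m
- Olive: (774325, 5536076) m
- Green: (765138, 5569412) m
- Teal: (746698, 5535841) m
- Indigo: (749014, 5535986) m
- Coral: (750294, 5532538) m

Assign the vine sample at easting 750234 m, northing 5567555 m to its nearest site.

Squared distances to each site:
Magenta: 994374610.000; Blue: 65777497.000; Slate: 337083682.000; Cyan: 286076306.000; Violet: 363616289.000; Red: 539398161.000; Olive: 1571303722.000; Green: 225577665.000; Teal: 1018281092.000; Indigo: 998090161.000; Coral: 1226193889.000.
Minimum at Blue.

Blue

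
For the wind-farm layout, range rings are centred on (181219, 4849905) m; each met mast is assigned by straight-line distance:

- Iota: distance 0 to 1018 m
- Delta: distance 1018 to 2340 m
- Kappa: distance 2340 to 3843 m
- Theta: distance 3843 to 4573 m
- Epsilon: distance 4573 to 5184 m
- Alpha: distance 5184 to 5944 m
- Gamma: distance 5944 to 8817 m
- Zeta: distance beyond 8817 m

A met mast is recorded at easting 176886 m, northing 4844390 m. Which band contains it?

Gamma

Distance = √((176886−181219)² + (4844390−4849905)²) = √(18774889.000 + 30415225.000) = 7013.566 m.
5944 ≤ 7013.566 < 8817 → Gamma.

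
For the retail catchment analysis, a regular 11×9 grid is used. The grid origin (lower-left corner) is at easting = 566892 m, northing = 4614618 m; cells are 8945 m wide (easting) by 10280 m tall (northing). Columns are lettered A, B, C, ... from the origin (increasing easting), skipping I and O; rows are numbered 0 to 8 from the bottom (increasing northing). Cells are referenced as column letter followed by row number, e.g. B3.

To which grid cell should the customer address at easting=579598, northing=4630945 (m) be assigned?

Column index: ⌊(579598 − 566892) / 8945⌋ = ⌊1.420⌋ = 1 → column B
Row offset from origin: ⌊(4630945 − 4614618) / 10280⌋ = ⌊1.588⌋ = 1 → row 1

B1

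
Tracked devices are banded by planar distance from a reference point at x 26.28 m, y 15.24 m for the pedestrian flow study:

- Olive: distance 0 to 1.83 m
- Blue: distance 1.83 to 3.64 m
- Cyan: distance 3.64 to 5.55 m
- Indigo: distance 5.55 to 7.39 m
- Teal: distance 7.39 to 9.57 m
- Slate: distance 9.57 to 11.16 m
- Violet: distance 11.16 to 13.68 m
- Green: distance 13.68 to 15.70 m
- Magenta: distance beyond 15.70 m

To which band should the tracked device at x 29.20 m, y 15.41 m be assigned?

Blue

Distance = √((29.20−26.28)² + (15.41−15.24)²) = √(8.526 + 0.029) = 2.925 m.
1.83 ≤ 2.925 < 3.64 → Blue.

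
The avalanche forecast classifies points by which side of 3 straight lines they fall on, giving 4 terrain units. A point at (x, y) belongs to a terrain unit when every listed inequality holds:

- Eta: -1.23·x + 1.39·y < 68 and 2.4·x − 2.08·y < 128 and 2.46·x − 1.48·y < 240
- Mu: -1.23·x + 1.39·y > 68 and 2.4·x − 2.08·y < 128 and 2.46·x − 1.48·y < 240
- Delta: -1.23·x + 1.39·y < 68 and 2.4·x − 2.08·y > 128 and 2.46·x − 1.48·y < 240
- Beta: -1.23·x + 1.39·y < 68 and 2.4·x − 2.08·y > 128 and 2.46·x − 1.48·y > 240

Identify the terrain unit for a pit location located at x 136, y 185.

Mu

-1.23·136 + 1.39·185 = 89.870, which is > 68
2.4·136 − 2.08·185 = -58.400, which is < 128
2.46·136 − 1.48·185 = 60.760, which is < 240
This sign pattern matches Mu.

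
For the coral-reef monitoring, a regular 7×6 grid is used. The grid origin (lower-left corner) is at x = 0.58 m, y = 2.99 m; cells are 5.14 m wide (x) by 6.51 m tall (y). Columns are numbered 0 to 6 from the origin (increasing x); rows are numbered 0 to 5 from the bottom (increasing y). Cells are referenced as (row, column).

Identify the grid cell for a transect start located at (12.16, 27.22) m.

(3, 2)

Column index: ⌊(12.16 − 0.58) / 5.14⌋ = ⌊2.253⌋ = 2
Row offset from origin: ⌊(27.22 − 2.99) / 6.51⌋ = ⌊3.722⌋ = 3 → row 3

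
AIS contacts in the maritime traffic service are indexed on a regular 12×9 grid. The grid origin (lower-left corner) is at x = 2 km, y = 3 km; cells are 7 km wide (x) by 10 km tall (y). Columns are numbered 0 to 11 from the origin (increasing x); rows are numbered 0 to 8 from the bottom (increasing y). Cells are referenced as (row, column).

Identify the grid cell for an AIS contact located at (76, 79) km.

(7, 10)

Column index: ⌊(76 − 2) / 7⌋ = ⌊10.571⌋ = 10
Row offset from origin: ⌊(79 − 3) / 10⌋ = ⌊7.600⌋ = 7 → row 7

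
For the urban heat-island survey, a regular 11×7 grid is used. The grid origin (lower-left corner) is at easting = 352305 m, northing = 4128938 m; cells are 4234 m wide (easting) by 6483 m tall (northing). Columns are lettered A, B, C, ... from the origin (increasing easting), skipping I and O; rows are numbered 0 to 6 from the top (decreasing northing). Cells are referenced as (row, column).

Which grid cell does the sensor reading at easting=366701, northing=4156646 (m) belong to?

(2, D)

Column index: ⌊(366701 − 352305) / 4234⌋ = ⌊3.400⌋ = 3 → column D
Row offset from origin: ⌊(4156646 − 4128938) / 6483⌋ = ⌊4.274⌋ = 4 → row 2 (counted from top)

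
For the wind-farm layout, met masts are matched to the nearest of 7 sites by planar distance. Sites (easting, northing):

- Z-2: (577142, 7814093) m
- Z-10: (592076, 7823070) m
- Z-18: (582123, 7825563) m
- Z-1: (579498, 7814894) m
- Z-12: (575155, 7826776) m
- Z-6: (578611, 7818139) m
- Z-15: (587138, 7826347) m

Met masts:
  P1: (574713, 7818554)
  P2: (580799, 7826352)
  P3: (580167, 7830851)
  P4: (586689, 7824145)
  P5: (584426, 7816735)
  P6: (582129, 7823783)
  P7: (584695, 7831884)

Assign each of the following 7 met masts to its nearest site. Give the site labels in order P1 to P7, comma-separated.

P1 → Z-6 (d²=15366629.00)
P2 → Z-18 (d²=2375497.00)
P3 → Z-18 (d²=31788880.00)
P4 → Z-15 (d²=5050405.00)
P5 → Z-1 (d²=27674465.00)
P6 → Z-18 (d²=3168436.00)
P7 → Z-15 (d²=36626618.00)

Z-6, Z-18, Z-18, Z-15, Z-1, Z-18, Z-15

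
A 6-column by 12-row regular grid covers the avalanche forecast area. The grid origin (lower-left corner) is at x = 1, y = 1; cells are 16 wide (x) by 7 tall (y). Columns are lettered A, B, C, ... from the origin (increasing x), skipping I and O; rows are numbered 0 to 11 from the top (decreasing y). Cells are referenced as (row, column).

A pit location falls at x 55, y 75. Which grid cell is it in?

Column index: ⌊(55 − 1) / 16⌋ = ⌊3.375⌋ = 3 → column D
Row offset from origin: ⌊(75 − 1) / 7⌋ = ⌊10.571⌋ = 10 → row 1 (counted from top)

(1, D)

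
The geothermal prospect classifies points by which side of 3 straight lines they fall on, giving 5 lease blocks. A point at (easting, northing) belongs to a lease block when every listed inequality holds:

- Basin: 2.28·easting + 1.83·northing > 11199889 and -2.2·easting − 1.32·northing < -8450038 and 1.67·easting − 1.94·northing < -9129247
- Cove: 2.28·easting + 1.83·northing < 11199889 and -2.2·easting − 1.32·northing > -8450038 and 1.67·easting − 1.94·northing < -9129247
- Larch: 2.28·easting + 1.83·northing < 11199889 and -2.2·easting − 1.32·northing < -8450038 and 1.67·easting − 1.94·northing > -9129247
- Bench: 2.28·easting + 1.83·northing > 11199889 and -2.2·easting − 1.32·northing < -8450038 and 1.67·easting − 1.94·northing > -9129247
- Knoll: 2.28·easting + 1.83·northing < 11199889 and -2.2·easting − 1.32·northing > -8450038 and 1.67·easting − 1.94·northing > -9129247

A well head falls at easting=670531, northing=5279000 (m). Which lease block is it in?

Knoll

2.28·670531 + 1.83·5279000 = 11189380.680, which is < 11199889
-2.2·670531 − 1.32·5279000 = -8443448.200, which is > -8450038
1.67·670531 − 1.94·5279000 = -9121473.230, which is > -9129247
This sign pattern matches Knoll.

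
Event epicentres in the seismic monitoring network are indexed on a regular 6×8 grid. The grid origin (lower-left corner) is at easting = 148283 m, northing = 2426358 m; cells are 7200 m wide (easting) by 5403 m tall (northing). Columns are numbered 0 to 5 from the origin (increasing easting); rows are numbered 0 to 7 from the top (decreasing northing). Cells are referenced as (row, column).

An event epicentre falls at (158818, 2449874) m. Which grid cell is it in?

(3, 1)

Column index: ⌊(158818 − 148283) / 7200⌋ = ⌊1.463⌋ = 1
Row offset from origin: ⌊(2449874 − 2426358) / 5403⌋ = ⌊4.352⌋ = 4 → row 3 (counted from top)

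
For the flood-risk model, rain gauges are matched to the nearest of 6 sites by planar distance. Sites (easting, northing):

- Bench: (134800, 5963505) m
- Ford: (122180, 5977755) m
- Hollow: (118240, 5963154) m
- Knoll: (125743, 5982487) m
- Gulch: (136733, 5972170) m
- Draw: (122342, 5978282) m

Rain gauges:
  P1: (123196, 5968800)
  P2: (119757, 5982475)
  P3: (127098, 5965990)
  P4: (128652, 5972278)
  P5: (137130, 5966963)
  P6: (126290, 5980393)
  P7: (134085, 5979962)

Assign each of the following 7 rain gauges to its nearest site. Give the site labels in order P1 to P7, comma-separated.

Hollow, Draw, Bench, Gulch, Bench, Knoll, Gulch

P1 → Hollow (d²=56439252.00)
P2 → Draw (d²=24263474.00)
P3 → Bench (d²=65496029.00)
P4 → Gulch (d²=65314225.00)
P5 → Bench (d²=17386664.00)
P6 → Knoll (d²=4684045.00)
P7 → Gulch (d²=67727168.00)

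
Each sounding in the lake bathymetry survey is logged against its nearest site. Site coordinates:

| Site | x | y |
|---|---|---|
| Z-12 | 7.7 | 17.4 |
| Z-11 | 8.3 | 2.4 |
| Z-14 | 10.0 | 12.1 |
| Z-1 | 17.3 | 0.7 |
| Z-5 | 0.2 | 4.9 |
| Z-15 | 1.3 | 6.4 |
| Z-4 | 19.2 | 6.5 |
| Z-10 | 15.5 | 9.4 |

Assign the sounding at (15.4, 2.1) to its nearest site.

Squared distances to each site:
Z-12: 293.380; Z-11: 50.500; Z-14: 129.160; Z-1: 5.570; Z-5: 238.880; Z-15: 217.300; Z-4: 33.800; Z-10: 53.300.
Minimum at Z-1.

Z-1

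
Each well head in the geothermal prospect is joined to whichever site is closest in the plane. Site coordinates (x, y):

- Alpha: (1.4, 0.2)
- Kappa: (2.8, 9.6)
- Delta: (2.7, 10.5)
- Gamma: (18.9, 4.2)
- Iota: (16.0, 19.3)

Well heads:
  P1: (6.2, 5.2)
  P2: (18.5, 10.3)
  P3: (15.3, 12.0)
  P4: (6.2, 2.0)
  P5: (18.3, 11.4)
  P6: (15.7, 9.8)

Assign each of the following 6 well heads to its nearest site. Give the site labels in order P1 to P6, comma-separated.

P1 → Kappa (d²=30.92)
P2 → Gamma (d²=37.37)
P3 → Iota (d²=53.78)
P4 → Alpha (d²=26.28)
P5 → Gamma (d²=52.20)
P6 → Gamma (d²=41.60)

Kappa, Gamma, Iota, Alpha, Gamma, Gamma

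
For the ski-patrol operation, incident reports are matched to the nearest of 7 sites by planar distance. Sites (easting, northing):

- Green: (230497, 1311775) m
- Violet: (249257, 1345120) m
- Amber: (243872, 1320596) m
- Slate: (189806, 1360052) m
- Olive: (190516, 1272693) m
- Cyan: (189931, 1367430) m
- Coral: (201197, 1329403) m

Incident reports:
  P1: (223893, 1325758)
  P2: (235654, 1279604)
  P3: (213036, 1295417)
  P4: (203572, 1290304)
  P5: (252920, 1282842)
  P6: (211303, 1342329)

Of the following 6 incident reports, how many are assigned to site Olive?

P1 → Green
P2 → Green
P3 → Green
P4 → Olive
P5 → Green
P6 → Coral
1 of the 6 goes to Olive.

1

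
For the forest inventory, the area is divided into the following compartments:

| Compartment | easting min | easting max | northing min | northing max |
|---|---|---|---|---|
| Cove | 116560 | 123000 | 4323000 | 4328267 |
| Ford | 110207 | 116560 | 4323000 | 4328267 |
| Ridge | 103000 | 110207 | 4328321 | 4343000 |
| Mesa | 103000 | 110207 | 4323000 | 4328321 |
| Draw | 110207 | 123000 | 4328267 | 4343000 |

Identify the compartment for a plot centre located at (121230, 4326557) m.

Cove

The point has easting = 121230 and northing = 4326557.
Only Cove satisfies 116560 ≤ easting ≤ 123000 and 4323000 ≤ northing ≤ 4328267.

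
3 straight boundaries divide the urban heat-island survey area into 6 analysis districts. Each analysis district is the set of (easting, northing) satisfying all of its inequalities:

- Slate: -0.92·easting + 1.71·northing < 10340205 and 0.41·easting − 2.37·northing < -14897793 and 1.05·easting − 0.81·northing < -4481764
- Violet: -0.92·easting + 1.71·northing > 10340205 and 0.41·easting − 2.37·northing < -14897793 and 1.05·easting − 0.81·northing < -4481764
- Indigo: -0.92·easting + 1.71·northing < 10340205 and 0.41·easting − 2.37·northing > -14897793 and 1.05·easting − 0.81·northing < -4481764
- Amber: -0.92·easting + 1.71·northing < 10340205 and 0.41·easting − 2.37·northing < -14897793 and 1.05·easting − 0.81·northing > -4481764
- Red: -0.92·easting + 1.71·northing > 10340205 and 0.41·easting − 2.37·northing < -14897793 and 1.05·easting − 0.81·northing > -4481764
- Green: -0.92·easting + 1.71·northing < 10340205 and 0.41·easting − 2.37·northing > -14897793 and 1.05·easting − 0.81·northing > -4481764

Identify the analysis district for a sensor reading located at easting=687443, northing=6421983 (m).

Red

-0.92·687443 + 1.71·6421983 = 10349143.370, which is > 10340205
0.41·687443 − 2.37·6421983 = -14938248.080, which is < -14897793
1.05·687443 − 0.81·6421983 = -4479991.080, which is > -4481764
This sign pattern matches Red.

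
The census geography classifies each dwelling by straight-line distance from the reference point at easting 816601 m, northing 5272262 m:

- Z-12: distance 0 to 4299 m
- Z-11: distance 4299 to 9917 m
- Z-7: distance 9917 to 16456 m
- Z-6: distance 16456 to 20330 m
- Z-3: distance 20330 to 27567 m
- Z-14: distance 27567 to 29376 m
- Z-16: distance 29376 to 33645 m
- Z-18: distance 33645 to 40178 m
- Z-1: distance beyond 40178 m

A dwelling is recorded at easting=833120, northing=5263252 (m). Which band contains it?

Z-6

Distance = √((833120−816601)² + (5263252−5272262)²) = √(272877361.000 + 81180100.000) = 18816.415 m.
16456 ≤ 18816.415 < 20330 → Z-6.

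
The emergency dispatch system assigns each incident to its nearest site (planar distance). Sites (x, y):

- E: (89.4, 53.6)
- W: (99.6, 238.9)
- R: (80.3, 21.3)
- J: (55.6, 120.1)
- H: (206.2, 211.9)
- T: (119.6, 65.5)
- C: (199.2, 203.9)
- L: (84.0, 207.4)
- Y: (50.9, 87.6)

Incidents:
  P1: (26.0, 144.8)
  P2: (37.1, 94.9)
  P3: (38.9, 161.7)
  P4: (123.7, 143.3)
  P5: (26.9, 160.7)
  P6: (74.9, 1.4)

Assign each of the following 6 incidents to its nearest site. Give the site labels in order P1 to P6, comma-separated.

J, Y, J, J, J, R

P1 → J (d²=1486.25)
P2 → Y (d²=243.73)
P3 → J (d²=2009.45)
P4 → J (d²=5175.85)
P5 → J (d²=2472.05)
P6 → R (d²=425.17)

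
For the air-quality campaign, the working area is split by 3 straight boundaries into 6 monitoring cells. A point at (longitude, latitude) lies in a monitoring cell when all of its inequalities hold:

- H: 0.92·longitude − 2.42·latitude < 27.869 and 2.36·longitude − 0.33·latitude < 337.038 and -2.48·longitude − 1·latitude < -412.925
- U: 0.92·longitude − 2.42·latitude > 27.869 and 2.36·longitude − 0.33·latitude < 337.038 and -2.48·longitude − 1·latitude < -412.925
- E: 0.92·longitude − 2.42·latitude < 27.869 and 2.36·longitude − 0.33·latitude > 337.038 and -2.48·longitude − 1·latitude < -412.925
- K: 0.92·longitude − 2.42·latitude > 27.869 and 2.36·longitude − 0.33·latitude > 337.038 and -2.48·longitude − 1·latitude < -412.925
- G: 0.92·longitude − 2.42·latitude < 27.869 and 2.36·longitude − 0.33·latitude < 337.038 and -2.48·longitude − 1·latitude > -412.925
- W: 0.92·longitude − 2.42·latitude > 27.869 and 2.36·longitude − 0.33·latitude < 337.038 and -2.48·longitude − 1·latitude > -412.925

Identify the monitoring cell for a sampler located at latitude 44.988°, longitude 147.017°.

0.92·147.017 − 2.42·44.988 = 26.385, which is < 27.869
2.36·147.017 − 0.33·44.988 = 332.114, which is < 337.038
-2.48·147.017 − 1·44.988 = -409.590, which is > -412.925
This sign pattern matches G.

G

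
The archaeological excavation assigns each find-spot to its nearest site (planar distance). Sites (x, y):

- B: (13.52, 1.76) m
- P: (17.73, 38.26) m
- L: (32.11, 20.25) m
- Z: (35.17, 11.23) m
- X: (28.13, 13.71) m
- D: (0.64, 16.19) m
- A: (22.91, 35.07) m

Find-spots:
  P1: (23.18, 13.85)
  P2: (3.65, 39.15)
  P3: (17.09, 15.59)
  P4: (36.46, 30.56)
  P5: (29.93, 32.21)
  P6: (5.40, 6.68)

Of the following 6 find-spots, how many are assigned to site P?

1

P1 → X
P2 → P
P3 → X
P4 → L
P5 → A
P6 → B
1 of the 6 goes to P.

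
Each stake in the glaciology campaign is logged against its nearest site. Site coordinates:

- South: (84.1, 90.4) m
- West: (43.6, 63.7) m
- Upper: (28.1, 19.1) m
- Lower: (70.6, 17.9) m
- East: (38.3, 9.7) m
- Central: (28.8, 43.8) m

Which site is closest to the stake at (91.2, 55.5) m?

South

Squared distances to each site:
South: 1268.420; West: 2333.000; Upper: 5306.570; Lower: 1838.120; East: 4896.050; Central: 4030.650.
Minimum at South.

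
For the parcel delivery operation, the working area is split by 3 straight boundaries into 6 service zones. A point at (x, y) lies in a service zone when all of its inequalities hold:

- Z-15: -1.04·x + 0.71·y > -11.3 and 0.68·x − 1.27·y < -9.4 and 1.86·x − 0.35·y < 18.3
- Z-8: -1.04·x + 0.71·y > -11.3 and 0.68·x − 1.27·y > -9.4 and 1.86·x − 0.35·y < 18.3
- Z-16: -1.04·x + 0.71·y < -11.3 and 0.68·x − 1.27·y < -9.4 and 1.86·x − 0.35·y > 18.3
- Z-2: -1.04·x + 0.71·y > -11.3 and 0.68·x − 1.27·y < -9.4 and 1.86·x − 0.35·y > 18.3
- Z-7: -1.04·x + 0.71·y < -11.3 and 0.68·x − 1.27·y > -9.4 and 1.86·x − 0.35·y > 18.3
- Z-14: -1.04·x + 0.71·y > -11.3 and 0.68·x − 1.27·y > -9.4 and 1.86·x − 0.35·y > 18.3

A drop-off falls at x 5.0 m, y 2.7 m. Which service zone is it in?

-1.04·5.0 + 0.71·2.7 = -3.283, which is > -11.3
0.68·5.0 − 1.27·2.7 = -0.029, which is > -9.4
1.86·5.0 − 0.35·2.7 = 8.355, which is < 18.3
This sign pattern matches Z-8.

Z-8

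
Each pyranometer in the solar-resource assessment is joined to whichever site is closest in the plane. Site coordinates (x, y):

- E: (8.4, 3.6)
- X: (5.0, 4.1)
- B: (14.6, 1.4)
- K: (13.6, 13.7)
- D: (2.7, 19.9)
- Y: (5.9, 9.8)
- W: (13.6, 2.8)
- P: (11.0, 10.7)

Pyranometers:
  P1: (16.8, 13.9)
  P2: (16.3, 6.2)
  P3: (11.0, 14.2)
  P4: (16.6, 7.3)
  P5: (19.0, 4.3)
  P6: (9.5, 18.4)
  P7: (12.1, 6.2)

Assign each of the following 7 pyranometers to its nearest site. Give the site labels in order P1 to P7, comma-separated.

P1 → K (d²=10.28)
P2 → W (d²=18.85)
P3 → K (d²=7.01)
P4 → W (d²=29.25)
P5 → B (d²=27.77)
P6 → K (d²=38.90)
P7 → W (d²=13.81)

K, W, K, W, B, K, W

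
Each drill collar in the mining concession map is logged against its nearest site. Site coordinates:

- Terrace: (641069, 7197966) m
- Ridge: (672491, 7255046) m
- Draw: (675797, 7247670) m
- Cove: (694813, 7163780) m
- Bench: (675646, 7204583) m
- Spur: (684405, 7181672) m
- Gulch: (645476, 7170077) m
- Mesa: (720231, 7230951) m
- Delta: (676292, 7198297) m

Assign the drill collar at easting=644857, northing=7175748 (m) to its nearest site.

Gulch

Squared distances to each site:
Terrace: 507988468.000; Ridge: 7051810760.000; Draw: 6130057684.000; Cove: 2638834960.000; Bench: 1779419746.000; Spur: 1599138080.000; Gulch: 32543402.000; Mesa: 8728611085.000; Delta: 1496616626.000.
Minimum at Gulch.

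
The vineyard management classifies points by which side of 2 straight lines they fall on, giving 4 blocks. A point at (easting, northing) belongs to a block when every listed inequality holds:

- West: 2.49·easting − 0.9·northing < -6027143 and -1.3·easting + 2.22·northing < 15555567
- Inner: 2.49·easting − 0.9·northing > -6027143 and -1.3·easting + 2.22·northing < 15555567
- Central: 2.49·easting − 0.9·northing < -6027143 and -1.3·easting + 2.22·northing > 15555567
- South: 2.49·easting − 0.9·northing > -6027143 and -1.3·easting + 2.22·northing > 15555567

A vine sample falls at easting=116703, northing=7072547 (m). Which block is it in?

2.49·116703 − 0.9·7072547 = -6074701.830, which is < -6027143
-1.3·116703 + 2.22·7072547 = 15549340.440, which is < 15555567
This sign pattern matches West.

West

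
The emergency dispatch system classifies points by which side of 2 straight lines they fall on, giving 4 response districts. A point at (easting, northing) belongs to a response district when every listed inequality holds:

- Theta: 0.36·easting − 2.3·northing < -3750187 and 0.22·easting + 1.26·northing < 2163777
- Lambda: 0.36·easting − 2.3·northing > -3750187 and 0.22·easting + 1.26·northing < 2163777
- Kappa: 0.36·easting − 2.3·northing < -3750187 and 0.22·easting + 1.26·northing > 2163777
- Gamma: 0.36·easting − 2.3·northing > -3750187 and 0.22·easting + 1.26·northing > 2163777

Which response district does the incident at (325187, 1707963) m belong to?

0.36·325187 − 2.3·1707963 = -3811247.580, which is < -3750187
0.22·325187 + 1.26·1707963 = 2223574.520, which is > 2163777
This sign pattern matches Kappa.

Kappa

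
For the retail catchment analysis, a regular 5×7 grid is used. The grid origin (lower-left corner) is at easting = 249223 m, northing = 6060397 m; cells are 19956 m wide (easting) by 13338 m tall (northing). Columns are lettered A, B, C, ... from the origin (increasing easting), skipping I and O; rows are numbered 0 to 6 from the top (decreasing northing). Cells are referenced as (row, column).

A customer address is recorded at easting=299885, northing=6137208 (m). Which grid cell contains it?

(1, C)

Column index: ⌊(299885 − 249223) / 19956⌋ = ⌊2.539⌋ = 2 → column C
Row offset from origin: ⌊(6137208 − 6060397) / 13338⌋ = ⌊5.759⌋ = 5 → row 1 (counted from top)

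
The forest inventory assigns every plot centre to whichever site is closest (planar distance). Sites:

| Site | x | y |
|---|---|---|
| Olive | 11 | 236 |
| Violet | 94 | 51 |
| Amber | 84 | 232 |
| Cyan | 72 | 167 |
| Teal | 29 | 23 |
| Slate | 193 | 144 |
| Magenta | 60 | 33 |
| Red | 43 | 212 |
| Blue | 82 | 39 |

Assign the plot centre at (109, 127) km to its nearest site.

Cyan

Squared distances to each site:
Olive: 21485.000; Violet: 6001.000; Amber: 11650.000; Cyan: 2969.000; Teal: 17216.000; Slate: 7345.000; Magenta: 11237.000; Red: 11581.000; Blue: 8473.000.
Minimum at Cyan.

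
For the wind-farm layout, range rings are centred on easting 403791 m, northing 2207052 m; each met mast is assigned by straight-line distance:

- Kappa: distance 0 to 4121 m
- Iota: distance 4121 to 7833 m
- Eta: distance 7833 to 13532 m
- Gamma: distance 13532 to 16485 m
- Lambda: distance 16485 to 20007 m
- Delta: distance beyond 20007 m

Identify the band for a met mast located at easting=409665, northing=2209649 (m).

Distance = √((409665−403791)² + (2209649−2207052)²) = √(34503876.000 + 6744409.000) = 6422.483 m.
4121 ≤ 6422.483 < 7833 → Iota.

Iota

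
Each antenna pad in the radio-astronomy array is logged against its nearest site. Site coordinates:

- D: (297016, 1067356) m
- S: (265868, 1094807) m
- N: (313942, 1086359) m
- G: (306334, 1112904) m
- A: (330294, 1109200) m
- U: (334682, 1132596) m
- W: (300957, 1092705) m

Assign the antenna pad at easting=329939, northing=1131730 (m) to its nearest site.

U

Squared distances to each site:
D: 5227935805.000; S: 5468400970.000; N: 2314431650.000; G: 911614301.000; A: 507726925.000; U: 23246005.000; W: 2362906949.000.
Minimum at U.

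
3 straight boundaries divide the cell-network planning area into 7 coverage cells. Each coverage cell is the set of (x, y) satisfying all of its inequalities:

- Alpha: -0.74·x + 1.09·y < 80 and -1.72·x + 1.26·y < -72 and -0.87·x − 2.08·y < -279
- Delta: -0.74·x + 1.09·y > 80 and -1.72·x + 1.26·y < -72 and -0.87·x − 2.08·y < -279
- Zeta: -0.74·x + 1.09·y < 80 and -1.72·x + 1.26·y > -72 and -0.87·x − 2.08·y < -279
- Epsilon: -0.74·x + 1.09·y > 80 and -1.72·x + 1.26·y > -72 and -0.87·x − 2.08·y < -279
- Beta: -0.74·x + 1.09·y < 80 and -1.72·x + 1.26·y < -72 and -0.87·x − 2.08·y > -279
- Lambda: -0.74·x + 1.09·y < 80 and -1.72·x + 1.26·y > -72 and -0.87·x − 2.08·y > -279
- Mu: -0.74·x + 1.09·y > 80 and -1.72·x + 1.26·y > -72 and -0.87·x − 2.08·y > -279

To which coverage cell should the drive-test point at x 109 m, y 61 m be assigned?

Beta

-0.74·109 + 1.09·61 = -14.170, which is < 80
-1.72·109 + 1.26·61 = -110.620, which is < -72
-0.87·109 − 2.08·61 = -221.710, which is > -279
This sign pattern matches Beta.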